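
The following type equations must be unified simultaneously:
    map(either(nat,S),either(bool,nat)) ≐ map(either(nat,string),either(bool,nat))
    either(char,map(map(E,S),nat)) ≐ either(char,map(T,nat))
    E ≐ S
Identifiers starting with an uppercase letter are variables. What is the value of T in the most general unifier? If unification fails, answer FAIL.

map(string,string)

Decompose map/2: either(nat,S) ≐ either(nat,string),  either(bool,nat) ≐ either(bool,nat).
Decompose either/2: nat ≐ nat,  S ≐ string.
Delete trivial equation nat ≐ nat.
Bind S := string; substituting into the 2 remaining equations that mention S gives: either(char,map(map(E,string),nat)) ≐ either(char,map(T,nat)),  E ≐ string.
Delete trivial equation either(bool,nat) ≐ either(bool,nat).
Decompose either/2: char ≐ char,  map(map(E,string),nat) ≐ map(T,nat).
Delete trivial equation char ≐ char.
Decompose map/2: map(E,string) ≐ T,  nat ≐ nat.
Bind T := map(E,string); no other remaining equation mentions T.
Delete trivial equation nat ≐ nat.
Bind E := string. Substituting into the earlier binding gives T := map(string,string).
MGU = { S ↦ string, T ↦ map(string,string), E ↦ string }, so T ↦ map(string,string).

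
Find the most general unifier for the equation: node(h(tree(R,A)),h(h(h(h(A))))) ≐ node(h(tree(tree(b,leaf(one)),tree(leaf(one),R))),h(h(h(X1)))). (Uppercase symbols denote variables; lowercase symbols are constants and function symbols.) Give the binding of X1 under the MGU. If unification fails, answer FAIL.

h(tree(leaf(one),tree(b,leaf(one))))

Decompose node/2: h(tree(R,A)) ≐ h(tree(tree(b,leaf(one)),tree(leaf(one),R))),  h(h(h(h(A)))) ≐ h(h(h(X1))).
Decompose h/1: tree(R,A) ≐ tree(tree(b,leaf(one)),tree(leaf(one),R)).
Decompose tree/2: R ≐ tree(b,leaf(one)),  A ≐ tree(leaf(one),R).
Bind R := tree(b,leaf(one)); substituting into the one remaining equation that mentions R gives: A ≐ tree(leaf(one),tree(b,leaf(one))).
Bind A := tree(leaf(one),tree(b,leaf(one))); substituting into the remaining equation gives: h(h(h(h(tree(leaf(one),tree(b,leaf(one))))))) ≐ h(h(h(X1))).
Decompose h/1: h(h(h(tree(leaf(one),tree(b,leaf(one)))))) ≐ h(h(X1)).
Decompose h/1: h(h(tree(leaf(one),tree(b,leaf(one))))) ≐ h(X1).
Decompose h/1: h(tree(leaf(one),tree(b,leaf(one)))) ≐ X1.
Bind X1 := h(tree(leaf(one),tree(b,leaf(one)))).
MGU = { R := tree(b,leaf(one)), A := tree(leaf(one),tree(b,leaf(one))), X1 := h(tree(leaf(one),tree(b,leaf(one)))) }, so X1 := h(tree(leaf(one),tree(b,leaf(one)))).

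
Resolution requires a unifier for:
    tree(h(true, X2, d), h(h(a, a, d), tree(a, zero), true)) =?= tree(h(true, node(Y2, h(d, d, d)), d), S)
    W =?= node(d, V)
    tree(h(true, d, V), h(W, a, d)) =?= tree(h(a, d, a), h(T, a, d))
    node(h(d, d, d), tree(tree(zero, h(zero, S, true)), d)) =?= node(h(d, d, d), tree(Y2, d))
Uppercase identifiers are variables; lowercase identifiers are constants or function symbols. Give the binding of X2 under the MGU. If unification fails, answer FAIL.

FAIL

Decompose tree/2: h(true, X2, d) =?= h(true, node(Y2, h(d, d, d)), d),  h(h(a, a, d), tree(a, zero), true) =?= S.
Decompose h/3: true =?= true,  X2 =?= node(Y2, h(d, d, d)),  d =?= d.
Delete trivial equation true =?= true.
Bind X2 := node(Y2, h(d, d, d)); no other remaining equation mentions X2.
Delete trivial equation d =?= d.
Bind S := h(h(a, a, d), tree(a, zero), true); substituting into the one remaining equation that mentions S gives: node(h(d, d, d), tree(tree(zero, h(zero, h(h(a, a, d), tree(a, zero), true), true)), d)) =?= node(h(d, d, d), tree(Y2, d)).
Bind W := node(d, V); substituting into the one remaining equation that mentions W gives: tree(h(true, d, V), h(node(d, V), a, d)) =?= tree(h(a, d, a), h(T, a, d)).
Decompose tree/2: h(true, d, V) =?= h(a, d, a),  h(node(d, V), a, d) =?= h(T, a, d).
Decompose h/3: true =?= a,  d =?= d,  V =?= a.
Clash: constants true and a differ; no unifier exists.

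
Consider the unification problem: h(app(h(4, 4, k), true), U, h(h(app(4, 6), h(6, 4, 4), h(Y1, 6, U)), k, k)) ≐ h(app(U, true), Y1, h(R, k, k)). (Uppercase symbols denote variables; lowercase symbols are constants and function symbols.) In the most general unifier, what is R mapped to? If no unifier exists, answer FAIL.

h(app(4, 6), h(6, 4, 4), h(h(4, 4, k), 6, h(4, 4, k)))

Decompose h/3: app(h(4, 4, k), true) ≐ app(U, true),  U ≐ Y1,  h(h(app(4, 6), h(6, 4, 4), h(Y1, 6, U)), k, k) ≐ h(R, k, k).
Decompose app/2: h(4, 4, k) ≐ U,  true ≐ true.
Bind U := h(4, 4, k); substituting into the 2 remaining equations that mention U gives: h(4, 4, k) ≐ Y1,  h(h(app(4, 6), h(6, 4, 4), h(Y1, 6, h(4, 4, k))), k, k) ≐ h(R, k, k).
Delete trivial equation true ≐ true.
Bind Y1 := h(4, 4, k); substituting into the remaining equation gives: h(h(app(4, 6), h(6, 4, 4), h(h(4, 4, k), 6, h(4, 4, k))), k, k) ≐ h(R, k, k).
Decompose h/3: h(app(4, 6), h(6, 4, 4), h(h(4, 4, k), 6, h(4, 4, k))) ≐ R,  k ≐ k,  k ≐ k.
Bind R := h(app(4, 6), h(6, 4, 4), h(h(4, 4, k), 6, h(4, 4, k))); no other remaining equation mentions R.
Delete trivial equation k ≐ k.
Delete trivial equation k ≐ k.
MGU = { U := h(4, 4, k), Y1 := h(4, 4, k), R := h(app(4, 6), h(6, 4, 4), h(h(4, 4, k), 6, h(4, 4, k))) }, so R := h(app(4, 6), h(6, 4, 4), h(h(4, 4, k), 6, h(4, 4, k))).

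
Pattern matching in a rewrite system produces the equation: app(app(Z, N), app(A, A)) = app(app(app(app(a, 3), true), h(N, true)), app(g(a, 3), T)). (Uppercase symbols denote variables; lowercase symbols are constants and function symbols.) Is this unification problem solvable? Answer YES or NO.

Decompose app/2: app(Z, N) = app(app(app(a, 3), true), h(N, true)),  app(A, A) = app(g(a, 3), T).
Decompose app/2: Z = app(app(a, 3), true),  N = h(N, true).
Bind Z := app(app(a, 3), true); no other remaining equation mentions Z.
Occurs check fails: N occurs in h(N, true); the equation N = h(N, true) has no finite solution.

NO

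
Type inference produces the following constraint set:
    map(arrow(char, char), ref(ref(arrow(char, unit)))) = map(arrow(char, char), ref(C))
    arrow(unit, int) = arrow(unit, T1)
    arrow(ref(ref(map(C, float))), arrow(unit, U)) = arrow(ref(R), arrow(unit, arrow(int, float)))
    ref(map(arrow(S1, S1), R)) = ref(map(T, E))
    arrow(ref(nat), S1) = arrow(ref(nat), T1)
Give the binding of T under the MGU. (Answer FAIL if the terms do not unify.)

Decompose map/2: arrow(char, char) = arrow(char, char),  ref(ref(arrow(char, unit))) = ref(C).
Delete trivial equation arrow(char, char) = arrow(char, char).
Decompose ref/1: ref(arrow(char, unit)) = C.
Bind C := ref(arrow(char, unit)); substituting into the one remaining equation that mentions C gives: arrow(ref(ref(map(ref(arrow(char, unit)), float))), arrow(unit, U)) = arrow(ref(R), arrow(unit, arrow(int, float))).
Decompose arrow/2: unit = unit,  int = T1.
Delete trivial equation unit = unit.
Bind T1 := int; substituting into the one remaining equation that mentions T1 gives: arrow(ref(nat), S1) = arrow(ref(nat), int).
Decompose arrow/2: ref(ref(map(ref(arrow(char, unit)), float))) = ref(R),  arrow(unit, U) = arrow(unit, arrow(int, float)).
Decompose ref/1: ref(map(ref(arrow(char, unit)), float)) = R.
Bind R := ref(map(ref(arrow(char, unit)), float)); substituting into the one remaining equation that mentions R gives: ref(map(arrow(S1, S1), ref(map(ref(arrow(char, unit)), float)))) = ref(map(T, E)).
Decompose arrow/2: unit = unit,  U = arrow(int, float).
Delete trivial equation unit = unit.
Bind U := arrow(int, float); no other remaining equation mentions U.
Decompose ref/1: map(arrow(S1, S1), ref(map(ref(arrow(char, unit)), float))) = map(T, E).
Decompose map/2: arrow(S1, S1) = T,  ref(map(ref(arrow(char, unit)), float)) = E.
Bind T := arrow(S1, S1); no other remaining equation mentions T.
Bind E := ref(map(ref(arrow(char, unit)), float)); no other remaining equation mentions E.
Decompose arrow/2: ref(nat) = ref(nat),  S1 = int.
Delete trivial equation ref(nat) = ref(nat).
Bind S1 := int. Substituting into the earlier binding gives T := arrow(int, int).
MGU = { C -> ref(arrow(char, unit)), T1 -> int, R -> ref(map(ref(arrow(char, unit)), float)), U -> arrow(int, float), T -> arrow(int, int), E -> ref(map(ref(arrow(char, unit)), float)), S1 -> int }, so T -> arrow(int, int).

arrow(int, int)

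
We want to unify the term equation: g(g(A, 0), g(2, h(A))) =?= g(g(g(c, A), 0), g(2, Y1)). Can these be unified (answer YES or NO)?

NO

Decompose g/2: g(A, 0) =?= g(g(c, A), 0),  g(2, h(A)) =?= g(2, Y1).
Decompose g/2: A =?= g(c, A),  0 =?= 0.
Occurs check fails: A occurs in g(c, A); the equation A =?= g(c, A) has no finite solution.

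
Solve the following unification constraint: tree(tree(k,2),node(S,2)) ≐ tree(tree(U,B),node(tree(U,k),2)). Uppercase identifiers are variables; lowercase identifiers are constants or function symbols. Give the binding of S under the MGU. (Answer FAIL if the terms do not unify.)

tree(k,k)

Decompose tree/2: tree(k,2) ≐ tree(U,B),  node(S,2) ≐ node(tree(U,k),2).
Decompose tree/2: k ≐ U,  2 ≐ B.
Bind U := k; substituting into the one remaining equation that mentions U gives: node(S,2) ≐ node(tree(k,k),2).
Bind B := 2; no other remaining equation mentions B.
Decompose node/2: S ≐ tree(k,k),  2 ≐ 2.
Bind S := tree(k,k); no other remaining equation mentions S.
Delete trivial equation 2 ≐ 2.
MGU = { U := k, B := 2, S := tree(k,k) }, so S := tree(k,k).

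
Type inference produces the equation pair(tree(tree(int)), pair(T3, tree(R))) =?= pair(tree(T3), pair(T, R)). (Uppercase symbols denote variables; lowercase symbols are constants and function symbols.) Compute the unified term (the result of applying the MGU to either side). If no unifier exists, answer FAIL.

FAIL

Decompose pair/2: tree(tree(int)) =?= tree(T3),  pair(T3, tree(R)) =?= pair(T, R).
Decompose tree/1: tree(int) =?= T3.
Bind T3 := tree(int); substituting into the remaining equation gives: pair(tree(int), tree(R)) =?= pair(T, R).
Decompose pair/2: tree(int) =?= T,  tree(R) =?= R.
Bind T := tree(int); no other remaining equation mentions T.
Occurs check fails: R occurs in tree(R); the equation R =?= tree(R) has no finite solution.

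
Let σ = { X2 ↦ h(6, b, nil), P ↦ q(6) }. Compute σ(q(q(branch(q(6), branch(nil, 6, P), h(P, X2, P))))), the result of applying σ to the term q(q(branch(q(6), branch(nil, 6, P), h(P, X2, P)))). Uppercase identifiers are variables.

q(q(branch(q(6), branch(nil, 6, q(6)), h(q(6), h(6, b, nil), q(6)))))

Replace each occurrence of X2 with h(6, b, nil).
Replace each occurrence of P with q(6).
Result: q(q(branch(q(6), branch(nil, 6, q(6)), h(q(6), h(6, b, nil), q(6))))).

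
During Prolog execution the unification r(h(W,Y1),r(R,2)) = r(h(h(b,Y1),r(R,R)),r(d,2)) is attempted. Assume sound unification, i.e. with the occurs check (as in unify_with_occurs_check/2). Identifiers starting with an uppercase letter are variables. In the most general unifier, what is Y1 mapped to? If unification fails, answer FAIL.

r(d,d)

Decompose r/2: h(W,Y1) = h(h(b,Y1),r(R,R)),  r(R,2) = r(d,2).
Decompose h/2: W = h(b,Y1),  Y1 = r(R,R).
Bind W := h(b,Y1); no other remaining equation mentions W.
Bind Y1 := r(R,R); no other remaining equation mentions Y1. Substituting into the earlier binding gives W := h(b,r(R,R)).
Decompose r/2: R = d,  2 = 2.
Bind R := d; no other remaining equation mentions R. Substituting into the earlier bindings gives W := h(b,r(d,d)), Y1 := r(d,d).
Delete trivial equation 2 = 2.
MGU = { W ↦ h(b,r(d,d)), Y1 ↦ r(d,d), R ↦ d }, so Y1 ↦ r(d,d).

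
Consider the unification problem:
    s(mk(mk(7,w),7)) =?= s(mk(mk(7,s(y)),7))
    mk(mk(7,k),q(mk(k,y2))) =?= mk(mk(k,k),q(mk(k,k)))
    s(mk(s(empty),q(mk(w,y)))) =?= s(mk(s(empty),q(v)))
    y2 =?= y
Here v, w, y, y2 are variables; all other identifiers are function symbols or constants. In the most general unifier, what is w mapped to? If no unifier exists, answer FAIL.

FAIL

Decompose s/1: mk(mk(7,w),7) =?= mk(mk(7,s(y)),7).
Decompose mk/2: mk(7,w) =?= mk(7,s(y)),  7 =?= 7.
Decompose mk/2: 7 =?= 7,  w =?= s(y).
Delete trivial equation 7 =?= 7.
Bind w := s(y); substituting into the one remaining equation that mentions w gives: s(mk(s(empty),q(mk(s(y),y)))) =?= s(mk(s(empty),q(v))).
Delete trivial equation 7 =?= 7.
Decompose mk/2: mk(7,k) =?= mk(k,k),  q(mk(k,y2)) =?= q(mk(k,k)).
Decompose mk/2: 7 =?= k,  k =?= k.
Clash: constants 7 and k differ; no unifier exists.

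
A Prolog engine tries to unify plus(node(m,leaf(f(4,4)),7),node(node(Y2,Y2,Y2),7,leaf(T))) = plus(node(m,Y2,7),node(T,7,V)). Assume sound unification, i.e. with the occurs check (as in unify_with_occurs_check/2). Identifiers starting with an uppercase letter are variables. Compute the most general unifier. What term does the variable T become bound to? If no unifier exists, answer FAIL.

node(leaf(f(4,4)),leaf(f(4,4)),leaf(f(4,4)))

Decompose plus/2: node(m,leaf(f(4,4)),7) = node(m,Y2,7),  node(node(Y2,Y2,Y2),7,leaf(T)) = node(T,7,V).
Decompose node/3: m = m,  leaf(f(4,4)) = Y2,  7 = 7.
Delete trivial equation m = m.
Bind Y2 := leaf(f(4,4)); substituting into the one remaining equation that mentions Y2 gives: node(node(leaf(f(4,4)),leaf(f(4,4)),leaf(f(4,4))),7,leaf(T)) = node(T,7,V).
Delete trivial equation 7 = 7.
Decompose node/3: node(leaf(f(4,4)),leaf(f(4,4)),leaf(f(4,4))) = T,  7 = 7,  leaf(T) = V.
Bind T := node(leaf(f(4,4)),leaf(f(4,4)),leaf(f(4,4))); substituting into the one remaining equation that mentions T gives: leaf(node(leaf(f(4,4)),leaf(f(4,4)),leaf(f(4,4)))) = V.
Delete trivial equation 7 = 7.
Bind V := leaf(node(leaf(f(4,4)),leaf(f(4,4)),leaf(f(4,4)))).
MGU = { Y2 = leaf(f(4,4)), T = node(leaf(f(4,4)),leaf(f(4,4)),leaf(f(4,4))), V = leaf(node(leaf(f(4,4)),leaf(f(4,4)),leaf(f(4,4)))) }, so T = node(leaf(f(4,4)),leaf(f(4,4)),leaf(f(4,4))).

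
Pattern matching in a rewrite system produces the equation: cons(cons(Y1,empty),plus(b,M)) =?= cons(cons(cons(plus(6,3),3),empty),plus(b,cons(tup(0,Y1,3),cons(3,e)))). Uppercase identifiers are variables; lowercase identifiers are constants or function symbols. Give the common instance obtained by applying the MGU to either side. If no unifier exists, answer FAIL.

Decompose cons/2: cons(Y1,empty) =?= cons(cons(plus(6,3),3),empty),  plus(b,M) =?= plus(b,cons(tup(0,Y1,3),cons(3,e))).
Decompose cons/2: Y1 =?= cons(plus(6,3),3),  empty =?= empty.
Bind Y1 := cons(plus(6,3),3); substituting into the one remaining equation that mentions Y1 gives: plus(b,M) =?= plus(b,cons(tup(0,cons(plus(6,3),3),3),cons(3,e))).
Delete trivial equation empty =?= empty.
Decompose plus/2: b =?= b,  M =?= cons(tup(0,cons(plus(6,3),3),3),cons(3,e)).
Delete trivial equation b =?= b.
Bind M := cons(tup(0,cons(plus(6,3),3),3),cons(3,e)).
Applying the MGU to either side gives cons(cons(cons(plus(6,3),3),empty),plus(b,cons(tup(0,cons(plus(6,3),3),3),cons(3,e)))).

cons(cons(cons(plus(6,3),3),empty),plus(b,cons(tup(0,cons(plus(6,3),3),3),cons(3,e))))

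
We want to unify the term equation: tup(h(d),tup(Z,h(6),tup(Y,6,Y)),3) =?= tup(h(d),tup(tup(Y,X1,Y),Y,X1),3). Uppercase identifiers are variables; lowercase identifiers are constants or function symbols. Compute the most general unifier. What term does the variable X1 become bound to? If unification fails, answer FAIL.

tup(h(6),6,h(6))

Decompose tup/3: h(d) =?= h(d),  tup(Z,h(6),tup(Y,6,Y)) =?= tup(tup(Y,X1,Y),Y,X1),  3 =?= 3.
Delete trivial equation h(d) =?= h(d).
Decompose tup/3: Z =?= tup(Y,X1,Y),  h(6) =?= Y,  tup(Y,6,Y) =?= X1.
Bind Z := tup(Y,X1,Y); no other remaining equation mentions Z.
Bind Y := h(6); substituting into the one remaining equation that mentions Y gives: tup(h(6),6,h(6)) =?= X1. Substituting into the earlier binding gives Z := tup(h(6),X1,h(6)).
Bind X1 := tup(h(6),6,h(6)); no other remaining equation mentions X1. Substituting into the earlier binding gives Z := tup(h(6),tup(h(6),6,h(6)),h(6)).
Delete trivial equation 3 =?= 3.
MGU = { Z ↦ tup(h(6),tup(h(6),6,h(6)),h(6)), Y ↦ h(6), X1 ↦ tup(h(6),6,h(6)) }, so X1 ↦ tup(h(6),6,h(6)).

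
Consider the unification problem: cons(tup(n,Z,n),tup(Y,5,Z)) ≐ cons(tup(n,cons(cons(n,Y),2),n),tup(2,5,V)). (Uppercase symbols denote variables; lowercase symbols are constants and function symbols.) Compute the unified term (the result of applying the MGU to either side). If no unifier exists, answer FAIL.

Decompose cons/2: tup(n,Z,n) ≐ tup(n,cons(cons(n,Y),2),n),  tup(Y,5,Z) ≐ tup(2,5,V).
Decompose tup/3: n ≐ n,  Z ≐ cons(cons(n,Y),2),  n ≐ n.
Delete trivial equation n ≐ n.
Bind Z := cons(cons(n,Y),2); substituting into the one remaining equation that mentions Z gives: tup(Y,5,cons(cons(n,Y),2)) ≐ tup(2,5,V).
Delete trivial equation n ≐ n.
Decompose tup/3: Y ≐ 2,  5 ≐ 5,  cons(cons(n,Y),2) ≐ V.
Bind Y := 2; substituting into the one remaining equation that mentions Y gives: cons(cons(n,2),2) ≐ V. Substituting into the earlier binding gives Z := cons(cons(n,2),2).
Delete trivial equation 5 ≐ 5.
Bind V := cons(cons(n,2),2).
Applying the MGU to either side gives cons(tup(n,cons(cons(n,2),2),n),tup(2,5,cons(cons(n,2),2))).

cons(tup(n,cons(cons(n,2),2),n),tup(2,5,cons(cons(n,2),2)))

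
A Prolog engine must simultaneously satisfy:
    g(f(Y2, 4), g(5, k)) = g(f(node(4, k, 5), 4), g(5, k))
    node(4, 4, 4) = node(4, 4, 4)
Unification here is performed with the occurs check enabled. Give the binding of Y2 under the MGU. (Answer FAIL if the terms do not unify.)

Decompose g/2: f(Y2, 4) = f(node(4, k, 5), 4),  g(5, k) = g(5, k).
Decompose f/2: Y2 = node(4, k, 5),  4 = 4.
Bind Y2 := node(4, k, 5); no other remaining equation mentions Y2.
Delete trivial equation 4 = 4.
Delete trivial equation g(5, k) = g(5, k).
Delete trivial equation node(4, 4, 4) = node(4, 4, 4).
MGU = { Y2 ↦ node(4, k, 5) }, so Y2 ↦ node(4, k, 5).

node(4, k, 5)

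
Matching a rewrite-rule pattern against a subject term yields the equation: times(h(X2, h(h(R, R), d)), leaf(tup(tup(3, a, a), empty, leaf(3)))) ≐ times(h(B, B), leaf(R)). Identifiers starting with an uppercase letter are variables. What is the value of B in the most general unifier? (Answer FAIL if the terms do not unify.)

Decompose times/2: h(X2, h(h(R, R), d)) ≐ h(B, B),  leaf(tup(tup(3, a, a), empty, leaf(3))) ≐ leaf(R).
Decompose h/2: X2 ≐ B,  h(h(R, R), d) ≐ B.
Bind X2 := B; no other remaining equation mentions X2.
Bind B := h(h(R, R), d); no other remaining equation mentions B. Substituting into the earlier binding gives X2 := h(h(R, R), d).
Decompose leaf/1: tup(tup(3, a, a), empty, leaf(3)) ≐ R.
Bind R := tup(tup(3, a, a), empty, leaf(3)). Substituting into the earlier bindings gives X2 := h(h(tup(tup(3, a, a), empty, leaf(3)), tup(tup(3, a, a), empty, leaf(3))), d), B := h(h(tup(tup(3, a, a), empty, leaf(3)), tup(tup(3, a, a), empty, leaf(3))), d).
MGU = { X2 -> h(h(tup(tup(3, a, a), empty, leaf(3)), tup(tup(3, a, a), empty, leaf(3))), d), B -> h(h(tup(tup(3, a, a), empty, leaf(3)), tup(tup(3, a, a), empty, leaf(3))), d), R -> tup(tup(3, a, a), empty, leaf(3)) }, so B -> h(h(tup(tup(3, a, a), empty, leaf(3)), tup(tup(3, a, a), empty, leaf(3))), d).

h(h(tup(tup(3, a, a), empty, leaf(3)), tup(tup(3, a, a), empty, leaf(3))), d)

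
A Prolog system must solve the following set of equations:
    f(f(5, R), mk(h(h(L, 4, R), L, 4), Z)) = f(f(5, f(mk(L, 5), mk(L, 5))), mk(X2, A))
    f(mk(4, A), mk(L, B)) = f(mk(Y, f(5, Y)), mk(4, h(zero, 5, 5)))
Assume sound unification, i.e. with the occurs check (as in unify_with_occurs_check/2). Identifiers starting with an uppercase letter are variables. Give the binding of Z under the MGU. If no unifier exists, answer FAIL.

Decompose f/2: f(5, R) = f(5, f(mk(L, 5), mk(L, 5))),  mk(h(h(L, 4, R), L, 4), Z) = mk(X2, A).
Decompose f/2: 5 = 5,  R = f(mk(L, 5), mk(L, 5)).
Delete trivial equation 5 = 5.
Bind R := f(mk(L, 5), mk(L, 5)); substituting into the one remaining equation that mentions R gives: mk(h(h(L, 4, f(mk(L, 5), mk(L, 5))), L, 4), Z) = mk(X2, A).
Decompose mk/2: h(h(L, 4, f(mk(L, 5), mk(L, 5))), L, 4) = X2,  Z = A.
Bind X2 := h(h(L, 4, f(mk(L, 5), mk(L, 5))), L, 4); no other remaining equation mentions X2.
Bind Z := A; no other remaining equation mentions Z.
Decompose f/2: mk(4, A) = mk(Y, f(5, Y)),  mk(L, B) = mk(4, h(zero, 5, 5)).
Decompose mk/2: 4 = Y,  A = f(5, Y).
Bind Y := 4; substituting into the one remaining equation that mentions Y gives: A = f(5, 4).
Bind A := f(5, 4); no other remaining equation mentions A. Substituting into the earlier binding gives Z := f(5, 4).
Decompose mk/2: L = 4,  B = h(zero, 5, 5).
Bind L := 4; no other remaining equation mentions L. Substituting into the earlier bindings gives R := f(mk(4, 5), mk(4, 5)), X2 := h(h(4, 4, f(mk(4, 5), mk(4, 5))), 4, 4).
Bind B := h(zero, 5, 5).
MGU = { R = f(mk(4, 5), mk(4, 5)), X2 = h(h(4, 4, f(mk(4, 5), mk(4, 5))), 4, 4), Z = f(5, 4), Y = 4, A = f(5, 4), L = 4, B = h(zero, 5, 5) }, so Z = f(5, 4).

f(5, 4)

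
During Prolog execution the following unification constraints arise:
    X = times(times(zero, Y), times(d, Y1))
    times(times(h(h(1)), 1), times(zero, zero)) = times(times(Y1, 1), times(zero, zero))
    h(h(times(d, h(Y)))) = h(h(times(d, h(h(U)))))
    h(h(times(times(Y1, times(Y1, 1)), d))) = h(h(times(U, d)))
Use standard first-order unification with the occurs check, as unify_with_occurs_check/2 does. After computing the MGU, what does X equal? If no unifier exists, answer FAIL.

times(times(zero, h(times(h(h(1)), times(h(h(1)), 1)))), times(d, h(h(1))))

Bind X := times(times(zero, Y), times(d, Y1)); no other remaining equation mentions X.
Decompose times/2: times(h(h(1)), 1) = times(Y1, 1),  times(zero, zero) = times(zero, zero).
Decompose times/2: h(h(1)) = Y1,  1 = 1.
Bind Y1 := h(h(1)); substituting into the one remaining equation that mentions Y1 gives: h(h(times(times(h(h(1)), times(h(h(1)), 1)), d))) = h(h(times(U, d))). Substituting into the earlier binding gives X := times(times(zero, Y), times(d, h(h(1)))).
Delete trivial equation 1 = 1.
Delete trivial equation times(zero, zero) = times(zero, zero).
Decompose h/1: h(times(d, h(Y))) = h(times(d, h(h(U)))).
Decompose h/1: times(d, h(Y)) = times(d, h(h(U))).
Decompose times/2: d = d,  h(Y) = h(h(U)).
Delete trivial equation d = d.
Decompose h/1: Y = h(U).
Bind Y := h(U); no other remaining equation mentions Y. Substituting into the earlier binding gives X := times(times(zero, h(U)), times(d, h(h(1)))).
Decompose h/1: h(times(times(h(h(1)), times(h(h(1)), 1)), d)) = h(times(U, d)).
Decompose h/1: times(times(h(h(1)), times(h(h(1)), 1)), d) = times(U, d).
Decompose times/2: times(h(h(1)), times(h(h(1)), 1)) = U,  d = d.
Bind U := times(h(h(1)), times(h(h(1)), 1)); no other remaining equation mentions U. Substituting into the earlier bindings gives X := times(times(zero, h(times(h(h(1)), times(h(h(1)), 1)))), times(d, h(h(1)))), Y := h(times(h(h(1)), times(h(h(1)), 1))).
Delete trivial equation d = d.
MGU = { X -> times(times(zero, h(times(h(h(1)), times(h(h(1)), 1)))), times(d, h(h(1)))), Y1 -> h(h(1)), Y -> h(times(h(h(1)), times(h(h(1)), 1))), U -> times(h(h(1)), times(h(h(1)), 1)) }, so X -> times(times(zero, h(times(h(h(1)), times(h(h(1)), 1)))), times(d, h(h(1)))).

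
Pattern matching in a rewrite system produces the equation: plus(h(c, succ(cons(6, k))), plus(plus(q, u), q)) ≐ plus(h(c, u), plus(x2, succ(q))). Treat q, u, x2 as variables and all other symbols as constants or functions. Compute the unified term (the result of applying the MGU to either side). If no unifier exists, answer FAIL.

Decompose plus/2: h(c, succ(cons(6, k))) ≐ h(c, u),  plus(plus(q, u), q) ≐ plus(x2, succ(q)).
Decompose h/2: c ≐ c,  succ(cons(6, k)) ≐ u.
Delete trivial equation c ≐ c.
Bind u := succ(cons(6, k)); substituting into the remaining equation gives: plus(plus(q, succ(cons(6, k))), q) ≐ plus(x2, succ(q)).
Decompose plus/2: plus(q, succ(cons(6, k))) ≐ x2,  q ≐ succ(q).
Bind x2 := plus(q, succ(cons(6, k))); no other remaining equation mentions x2.
Occurs check fails: q occurs in succ(q); the equation q ≐ succ(q) has no finite solution.

FAIL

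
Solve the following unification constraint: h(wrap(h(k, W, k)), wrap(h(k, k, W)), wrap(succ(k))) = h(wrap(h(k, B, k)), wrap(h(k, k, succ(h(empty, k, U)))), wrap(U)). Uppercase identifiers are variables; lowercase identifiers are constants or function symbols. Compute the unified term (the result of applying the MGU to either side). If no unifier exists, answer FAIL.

h(wrap(h(k, succ(h(empty, k, succ(k))), k)), wrap(h(k, k, succ(h(empty, k, succ(k))))), wrap(succ(k)))

Decompose h/3: wrap(h(k, W, k)) = wrap(h(k, B, k)),  wrap(h(k, k, W)) = wrap(h(k, k, succ(h(empty, k, U)))),  wrap(succ(k)) = wrap(U).
Decompose wrap/1: h(k, W, k) = h(k, B, k).
Decompose h/3: k = k,  W = B,  k = k.
Delete trivial equation k = k.
Bind W := B; substituting into the one remaining equation that mentions W gives: wrap(h(k, k, B)) = wrap(h(k, k, succ(h(empty, k, U)))).
Delete trivial equation k = k.
Decompose wrap/1: h(k, k, B) = h(k, k, succ(h(empty, k, U))).
Decompose h/3: k = k,  k = k,  B = succ(h(empty, k, U)).
Delete trivial equation k = k.
Delete trivial equation k = k.
Bind B := succ(h(empty, k, U)); no other remaining equation mentions B. Substituting into the earlier binding gives W := succ(h(empty, k, U)).
Decompose wrap/1: succ(k) = U.
Bind U := succ(k). Substituting into the earlier bindings gives W := succ(h(empty, k, succ(k))), B := succ(h(empty, k, succ(k))).
Applying the MGU to either side gives h(wrap(h(k, succ(h(empty, k, succ(k))), k)), wrap(h(k, k, succ(h(empty, k, succ(k))))), wrap(succ(k))).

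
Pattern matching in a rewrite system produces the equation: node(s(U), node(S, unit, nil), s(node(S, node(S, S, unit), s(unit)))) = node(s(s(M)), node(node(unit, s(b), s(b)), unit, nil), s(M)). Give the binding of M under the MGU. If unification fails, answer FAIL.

Decompose node/3: s(U) = s(s(M)),  node(S, unit, nil) = node(node(unit, s(b), s(b)), unit, nil),  s(node(S, node(S, S, unit), s(unit))) = s(M).
Decompose s/1: U = s(M).
Bind U := s(M); no other remaining equation mentions U.
Decompose node/3: S = node(unit, s(b), s(b)),  unit = unit,  nil = nil.
Bind S := node(unit, s(b), s(b)); substituting into the one remaining equation that mentions S gives: s(node(node(unit, s(b), s(b)), node(node(unit, s(b), s(b)), node(unit, s(b), s(b)), unit), s(unit))) = s(M).
Delete trivial equation unit = unit.
Delete trivial equation nil = nil.
Decompose s/1: node(node(unit, s(b), s(b)), node(node(unit, s(b), s(b)), node(unit, s(b), s(b)), unit), s(unit)) = M.
Bind M := node(node(unit, s(b), s(b)), node(node(unit, s(b), s(b)), node(unit, s(b), s(b)), unit), s(unit)). Substituting into the earlier binding gives U := s(node(node(unit, s(b), s(b)), node(node(unit, s(b), s(b)), node(unit, s(b), s(b)), unit), s(unit))).
MGU = { U -> s(node(node(unit, s(b), s(b)), node(node(unit, s(b), s(b)), node(unit, s(b), s(b)), unit), s(unit))), S -> node(unit, s(b), s(b)), M -> node(node(unit, s(b), s(b)), node(node(unit, s(b), s(b)), node(unit, s(b), s(b)), unit), s(unit)) }, so M -> node(node(unit, s(b), s(b)), node(node(unit, s(b), s(b)), node(unit, s(b), s(b)), unit), s(unit)).

node(node(unit, s(b), s(b)), node(node(unit, s(b), s(b)), node(unit, s(b), s(b)), unit), s(unit))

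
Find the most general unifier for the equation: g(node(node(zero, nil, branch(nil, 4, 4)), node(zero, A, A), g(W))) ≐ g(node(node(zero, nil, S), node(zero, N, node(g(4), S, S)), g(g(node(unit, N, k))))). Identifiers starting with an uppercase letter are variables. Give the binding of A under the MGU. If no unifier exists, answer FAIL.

Decompose g/1: node(node(zero, nil, branch(nil, 4, 4)), node(zero, A, A), g(W)) ≐ node(node(zero, nil, S), node(zero, N, node(g(4), S, S)), g(g(node(unit, N, k)))).
Decompose node/3: node(zero, nil, branch(nil, 4, 4)) ≐ node(zero, nil, S),  node(zero, A, A) ≐ node(zero, N, node(g(4), S, S)),  g(W) ≐ g(g(node(unit, N, k))).
Decompose node/3: zero ≐ zero,  nil ≐ nil,  branch(nil, 4, 4) ≐ S.
Delete trivial equation zero ≐ zero.
Delete trivial equation nil ≐ nil.
Bind S := branch(nil, 4, 4); substituting into the one remaining equation that mentions S gives: node(zero, A, A) ≐ node(zero, N, node(g(4), branch(nil, 4, 4), branch(nil, 4, 4))).
Decompose node/3: zero ≐ zero,  A ≐ N,  A ≐ node(g(4), branch(nil, 4, 4), branch(nil, 4, 4)).
Delete trivial equation zero ≐ zero.
Bind A := N; substituting into the one remaining equation that mentions A gives: N ≐ node(g(4), branch(nil, 4, 4), branch(nil, 4, 4)).
Bind N := node(g(4), branch(nil, 4, 4), branch(nil, 4, 4)); substituting into the remaining equation gives: g(W) ≐ g(g(node(unit, node(g(4), branch(nil, 4, 4), branch(nil, 4, 4)), k))). Substituting into the earlier binding gives A := node(g(4), branch(nil, 4, 4), branch(nil, 4, 4)).
Decompose g/1: W ≐ g(node(unit, node(g(4), branch(nil, 4, 4), branch(nil, 4, 4)), k)).
Bind W := g(node(unit, node(g(4), branch(nil, 4, 4), branch(nil, 4, 4)), k)).
MGU = { S := branch(nil, 4, 4), A := node(g(4), branch(nil, 4, 4), branch(nil, 4, 4)), N := node(g(4), branch(nil, 4, 4), branch(nil, 4, 4)), W := g(node(unit, node(g(4), branch(nil, 4, 4), branch(nil, 4, 4)), k)) }, so A := node(g(4), branch(nil, 4, 4), branch(nil, 4, 4)).

node(g(4), branch(nil, 4, 4), branch(nil, 4, 4))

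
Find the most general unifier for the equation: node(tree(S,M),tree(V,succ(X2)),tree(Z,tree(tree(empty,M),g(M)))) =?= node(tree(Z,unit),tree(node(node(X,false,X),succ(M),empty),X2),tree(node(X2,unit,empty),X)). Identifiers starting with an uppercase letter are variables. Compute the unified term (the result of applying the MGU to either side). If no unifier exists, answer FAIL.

FAIL

Decompose node/3: tree(S,M) =?= tree(Z,unit),  tree(V,succ(X2)) =?= tree(node(node(X,false,X),succ(M),empty),X2),  tree(Z,tree(tree(empty,M),g(M))) =?= tree(node(X2,unit,empty),X).
Decompose tree/2: S =?= Z,  M =?= unit.
Bind S := Z; no other remaining equation mentions S.
Bind M := unit; substituting into the remaining equations gives: tree(V,succ(X2)) =?= tree(node(node(X,false,X),succ(unit),empty),X2),  tree(Z,tree(tree(empty,unit),g(unit))) =?= tree(node(X2,unit,empty),X).
Decompose tree/2: V =?= node(node(X,false,X),succ(unit),empty),  succ(X2) =?= X2.
Bind V := node(node(X,false,X),succ(unit),empty); no other remaining equation mentions V.
Occurs check fails: X2 occurs in succ(X2); the equation X2 =?= succ(X2) has no finite solution.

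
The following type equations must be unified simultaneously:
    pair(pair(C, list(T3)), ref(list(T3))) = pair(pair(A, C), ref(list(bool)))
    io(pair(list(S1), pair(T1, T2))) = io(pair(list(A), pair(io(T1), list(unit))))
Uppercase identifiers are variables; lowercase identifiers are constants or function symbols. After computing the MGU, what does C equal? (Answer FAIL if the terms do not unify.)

FAIL

Decompose pair/2: pair(C, list(T3)) = pair(A, C),  ref(list(T3)) = ref(list(bool)).
Decompose pair/2: C = A,  list(T3) = C.
Bind C := A; substituting into the one remaining equation that mentions C gives: list(T3) = A.
Bind A := list(T3); substituting into the one remaining equation that mentions A gives: io(pair(list(S1), pair(T1, T2))) = io(pair(list(list(T3)), pair(io(T1), list(unit)))). Substituting into the earlier binding gives C := list(T3).
Decompose ref/1: list(T3) = list(bool).
Decompose list/1: T3 = bool.
Bind T3 := bool; substituting into the remaining equation gives: io(pair(list(S1), pair(T1, T2))) = io(pair(list(list(bool)), pair(io(T1), list(unit)))). Substituting into the earlier bindings gives C := list(bool), A := list(bool).
Decompose io/1: pair(list(S1), pair(T1, T2)) = pair(list(list(bool)), pair(io(T1), list(unit))).
Decompose pair/2: list(S1) = list(list(bool)),  pair(T1, T2) = pair(io(T1), list(unit)).
Decompose list/1: S1 = list(bool).
Bind S1 := list(bool); no other remaining equation mentions S1.
Decompose pair/2: T1 = io(T1),  T2 = list(unit).
Occurs check fails: T1 occurs in io(T1); the equation T1 = io(T1) has no finite solution.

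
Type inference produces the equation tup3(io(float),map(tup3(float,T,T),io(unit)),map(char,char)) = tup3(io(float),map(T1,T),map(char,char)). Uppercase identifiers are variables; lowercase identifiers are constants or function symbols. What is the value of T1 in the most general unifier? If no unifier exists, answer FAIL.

Decompose tup3/3: io(float) = io(float),  map(tup3(float,T,T),io(unit)) = map(T1,T),  map(char,char) = map(char,char).
Delete trivial equation io(float) = io(float).
Decompose map/2: tup3(float,T,T) = T1,  io(unit) = T.
Bind T1 := tup3(float,T,T); no other remaining equation mentions T1.
Bind T := io(unit); no other remaining equation mentions T. Substituting into the earlier binding gives T1 := tup3(float,io(unit),io(unit)).
Delete trivial equation map(char,char) = map(char,char).
MGU = { T1 -> tup3(float,io(unit),io(unit)), T -> io(unit) }, so T1 -> tup3(float,io(unit),io(unit)).

tup3(float,io(unit),io(unit))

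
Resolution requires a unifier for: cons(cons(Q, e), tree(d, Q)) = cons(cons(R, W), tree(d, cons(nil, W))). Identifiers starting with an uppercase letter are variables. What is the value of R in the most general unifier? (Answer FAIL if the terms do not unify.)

Decompose cons/2: cons(Q, e) = cons(R, W),  tree(d, Q) = tree(d, cons(nil, W)).
Decompose cons/2: Q = R,  e = W.
Bind Q := R; substituting into the one remaining equation that mentions Q gives: tree(d, R) = tree(d, cons(nil, W)).
Bind W := e; substituting into the remaining equation gives: tree(d, R) = tree(d, cons(nil, e)).
Decompose tree/2: d = d,  R = cons(nil, e).
Delete trivial equation d = d.
Bind R := cons(nil, e). Substituting into the earlier binding gives Q := cons(nil, e).
MGU = { Q := cons(nil, e), W := e, R := cons(nil, e) }, so R := cons(nil, e).

cons(nil, e)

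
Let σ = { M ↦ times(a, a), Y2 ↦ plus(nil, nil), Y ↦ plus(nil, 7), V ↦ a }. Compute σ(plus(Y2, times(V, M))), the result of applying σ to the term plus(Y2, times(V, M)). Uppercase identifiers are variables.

Replace each occurrence of M with times(a, a).
Replace each occurrence of Y2 with plus(nil, nil).
Replace each occurrence of V with a.
Result: plus(plus(nil, nil), times(a, times(a, a))).

plus(plus(nil, nil), times(a, times(a, a)))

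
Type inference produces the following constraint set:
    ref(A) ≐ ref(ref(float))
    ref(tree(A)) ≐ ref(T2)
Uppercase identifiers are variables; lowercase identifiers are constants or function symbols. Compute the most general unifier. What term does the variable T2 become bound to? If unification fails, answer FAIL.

tree(ref(float))

Decompose ref/1: A ≐ ref(float).
Bind A := ref(float); substituting into the remaining equation gives: ref(tree(ref(float))) ≐ ref(T2).
Decompose ref/1: tree(ref(float)) ≐ T2.
Bind T2 := tree(ref(float)).
MGU = { A ↦ ref(float), T2 ↦ tree(ref(float)) }, so T2 ↦ tree(ref(float)).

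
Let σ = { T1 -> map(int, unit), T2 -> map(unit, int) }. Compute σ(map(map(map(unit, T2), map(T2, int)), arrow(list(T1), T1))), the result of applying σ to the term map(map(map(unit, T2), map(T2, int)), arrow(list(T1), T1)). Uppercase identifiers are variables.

map(map(map(unit, map(unit, int)), map(map(unit, int), int)), arrow(list(map(int, unit)), map(int, unit)))

Replace each occurrence of T1 with map(int, unit).
Replace each occurrence of T2 with map(unit, int).
Result: map(map(map(unit, map(unit, int)), map(map(unit, int), int)), arrow(list(map(int, unit)), map(int, unit))).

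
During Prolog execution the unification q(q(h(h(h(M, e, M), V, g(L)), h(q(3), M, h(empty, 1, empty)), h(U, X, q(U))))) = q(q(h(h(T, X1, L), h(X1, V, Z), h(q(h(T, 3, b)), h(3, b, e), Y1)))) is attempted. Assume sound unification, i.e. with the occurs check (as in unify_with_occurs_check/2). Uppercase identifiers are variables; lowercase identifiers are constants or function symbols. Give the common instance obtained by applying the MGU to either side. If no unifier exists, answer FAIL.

FAIL

Decompose q/1: q(h(h(h(M, e, M), V, g(L)), h(q(3), M, h(empty, 1, empty)), h(U, X, q(U)))) = q(h(h(T, X1, L), h(X1, V, Z), h(q(h(T, 3, b)), h(3, b, e), Y1))).
Decompose q/1: h(h(h(M, e, M), V, g(L)), h(q(3), M, h(empty, 1, empty)), h(U, X, q(U))) = h(h(T, X1, L), h(X1, V, Z), h(q(h(T, 3, b)), h(3, b, e), Y1)).
Decompose h/3: h(h(M, e, M), V, g(L)) = h(T, X1, L),  h(q(3), M, h(empty, 1, empty)) = h(X1, V, Z),  h(U, X, q(U)) = h(q(h(T, 3, b)), h(3, b, e), Y1).
Decompose h/3: h(M, e, M) = T,  V = X1,  g(L) = L.
Bind T := h(M, e, M); substituting into the one remaining equation that mentions T gives: h(U, X, q(U)) = h(q(h(h(M, e, M), 3, b)), h(3, b, e), Y1).
Bind V := X1; substituting into the one remaining equation that mentions V gives: h(q(3), M, h(empty, 1, empty)) = h(X1, X1, Z).
Occurs check fails: L occurs in g(L); the equation L = g(L) has no finite solution.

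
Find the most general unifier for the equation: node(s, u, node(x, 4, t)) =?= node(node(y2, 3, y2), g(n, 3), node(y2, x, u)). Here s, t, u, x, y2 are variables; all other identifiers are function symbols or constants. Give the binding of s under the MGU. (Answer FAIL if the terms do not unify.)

node(4, 3, 4)

Decompose node/3: s =?= node(y2, 3, y2),  u =?= g(n, 3),  node(x, 4, t) =?= node(y2, x, u).
Bind s := node(y2, 3, y2); no other remaining equation mentions s.
Bind u := g(n, 3); substituting into the remaining equation gives: node(x, 4, t) =?= node(y2, x, g(n, 3)).
Decompose node/3: x =?= y2,  4 =?= x,  t =?= g(n, 3).
Bind x := y2; substituting into the one remaining equation that mentions x gives: 4 =?= y2.
Bind y2 := 4; no other remaining equation mentions y2. Substituting into the earlier bindings gives s := node(4, 3, 4), x := 4.
Bind t := g(n, 3).
MGU = { s ↦ node(4, 3, 4), u ↦ g(n, 3), x ↦ 4, y2 ↦ 4, t ↦ g(n, 3) }, so s ↦ node(4, 3, 4).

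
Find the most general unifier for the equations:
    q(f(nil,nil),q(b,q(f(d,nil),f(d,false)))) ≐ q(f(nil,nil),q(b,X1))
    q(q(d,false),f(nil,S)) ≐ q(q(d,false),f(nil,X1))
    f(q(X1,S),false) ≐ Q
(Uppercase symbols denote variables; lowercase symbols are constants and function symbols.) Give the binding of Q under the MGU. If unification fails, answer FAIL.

f(q(q(f(d,nil),f(d,false)),q(f(d,nil),f(d,false))),false)

Decompose q/2: f(nil,nil) ≐ f(nil,nil),  q(b,q(f(d,nil),f(d,false))) ≐ q(b,X1).
Delete trivial equation f(nil,nil) ≐ f(nil,nil).
Decompose q/2: b ≐ b,  q(f(d,nil),f(d,false)) ≐ X1.
Delete trivial equation b ≐ b.
Bind X1 := q(f(d,nil),f(d,false)); substituting into the remaining equations gives: q(q(d,false),f(nil,S)) ≐ q(q(d,false),f(nil,q(f(d,nil),f(d,false)))),  f(q(q(f(d,nil),f(d,false)),S),false) ≐ Q.
Decompose q/2: q(d,false) ≐ q(d,false),  f(nil,S) ≐ f(nil,q(f(d,nil),f(d,false))).
Delete trivial equation q(d,false) ≐ q(d,false).
Decompose f/2: nil ≐ nil,  S ≐ q(f(d,nil),f(d,false)).
Delete trivial equation nil ≐ nil.
Bind S := q(f(d,nil),f(d,false)); substituting into the remaining equation gives: f(q(q(f(d,nil),f(d,false)),q(f(d,nil),f(d,false))),false) ≐ Q.
Bind Q := f(q(q(f(d,nil),f(d,false)),q(f(d,nil),f(d,false))),false).
MGU = { X1 ↦ q(f(d,nil),f(d,false)), S ↦ q(f(d,nil),f(d,false)), Q ↦ f(q(q(f(d,nil),f(d,false)),q(f(d,nil),f(d,false))),false) }, so Q ↦ f(q(q(f(d,nil),f(d,false)),q(f(d,nil),f(d,false))),false).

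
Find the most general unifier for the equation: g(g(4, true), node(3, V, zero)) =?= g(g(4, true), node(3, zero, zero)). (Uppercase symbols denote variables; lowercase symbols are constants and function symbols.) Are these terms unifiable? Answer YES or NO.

YES

Decompose g/2: g(4, true) =?= g(4, true),  node(3, V, zero) =?= node(3, zero, zero).
Delete trivial equation g(4, true) =?= g(4, true).
Decompose node/3: 3 =?= 3,  V =?= zero,  zero =?= zero.
Delete trivial equation 3 =?= 3.
Bind V := zero; no other remaining equation mentions V.
Delete trivial equation zero =?= zero.
No equations remain and no clash or occurs-check failure arose, so a unifier exists.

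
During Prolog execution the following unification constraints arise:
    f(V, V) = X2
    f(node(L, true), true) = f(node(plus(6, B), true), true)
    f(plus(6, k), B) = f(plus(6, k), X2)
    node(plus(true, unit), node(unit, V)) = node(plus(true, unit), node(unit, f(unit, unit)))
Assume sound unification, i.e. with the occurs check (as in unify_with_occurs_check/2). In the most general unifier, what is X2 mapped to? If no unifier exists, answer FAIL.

f(f(unit, unit), f(unit, unit))

Bind X2 := f(V, V); substituting into the one remaining equation that mentions X2 gives: f(plus(6, k), B) = f(plus(6, k), f(V, V)).
Decompose f/2: node(L, true) = node(plus(6, B), true),  true = true.
Decompose node/2: L = plus(6, B),  true = true.
Bind L := plus(6, B); no other remaining equation mentions L.
Delete trivial equation true = true.
Delete trivial equation true = true.
Decompose f/2: plus(6, k) = plus(6, k),  B = f(V, V).
Delete trivial equation plus(6, k) = plus(6, k).
Bind B := f(V, V); no other remaining equation mentions B. Substituting into the earlier binding gives L := plus(6, f(V, V)).
Decompose node/2: plus(true, unit) = plus(true, unit),  node(unit, V) = node(unit, f(unit, unit)).
Delete trivial equation plus(true, unit) = plus(true, unit).
Decompose node/2: unit = unit,  V = f(unit, unit).
Delete trivial equation unit = unit.
Bind V := f(unit, unit). Substituting into the earlier bindings gives X2 := f(f(unit, unit), f(unit, unit)), L := plus(6, f(f(unit, unit), f(unit, unit))), B := f(f(unit, unit), f(unit, unit)).
MGU = { X2 -> f(f(unit, unit), f(unit, unit)), L -> plus(6, f(f(unit, unit), f(unit, unit))), B -> f(f(unit, unit), f(unit, unit)), V -> f(unit, unit) }, so X2 -> f(f(unit, unit), f(unit, unit)).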